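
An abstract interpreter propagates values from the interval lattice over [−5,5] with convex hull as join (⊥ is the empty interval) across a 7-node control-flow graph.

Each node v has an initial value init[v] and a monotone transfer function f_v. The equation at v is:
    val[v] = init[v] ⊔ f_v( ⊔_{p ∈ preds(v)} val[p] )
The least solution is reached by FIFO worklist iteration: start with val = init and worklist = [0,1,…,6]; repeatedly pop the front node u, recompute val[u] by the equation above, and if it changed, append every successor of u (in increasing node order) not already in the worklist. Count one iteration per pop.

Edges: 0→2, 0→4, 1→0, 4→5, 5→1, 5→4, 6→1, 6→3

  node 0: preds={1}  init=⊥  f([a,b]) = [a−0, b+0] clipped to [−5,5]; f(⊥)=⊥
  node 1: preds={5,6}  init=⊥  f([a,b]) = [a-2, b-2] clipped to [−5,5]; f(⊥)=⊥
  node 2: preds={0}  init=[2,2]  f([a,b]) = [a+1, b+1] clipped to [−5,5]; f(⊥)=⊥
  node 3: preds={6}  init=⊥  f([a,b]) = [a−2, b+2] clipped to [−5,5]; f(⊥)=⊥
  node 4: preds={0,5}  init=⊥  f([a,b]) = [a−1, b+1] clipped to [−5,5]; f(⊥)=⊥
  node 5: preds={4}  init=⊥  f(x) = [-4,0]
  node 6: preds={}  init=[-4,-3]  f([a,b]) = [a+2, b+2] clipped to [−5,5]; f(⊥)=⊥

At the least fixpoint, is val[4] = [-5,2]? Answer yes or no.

Trace (15 dequeues):
  [1] u=0 | in ⊥ | out ⊥ | ==
  [2] u=1 | in [-4,-3] | out [-5,-5] | prev ⊥ | push {0}
  [3] u=2 | in ⊥ | out [2,2] | ==
  [4] u=3 | in [-4,-3] | out [-5,-1] | prev ⊥ | push {}
  [5] u=4 | in ⊥ | out ⊥ | ==
  [6] u=5 | in ⊥ | out [-4,0] | prev ⊥ | push {1,4}
  [7] u=6 | in ⊥ | out [-4,-3] | ==
  [8] u=0 | in [-5,-5] | out [-5,-5] | prev ⊥ | push {2}
  [9] u=1 | in [-4,0] | out [-5,-2] | prev [-5,-5] | push {0}
  [10] u=4 | in [-5,0] | out [-5,1] | prev ⊥ | push {5}
  [11] u=2 | in [-5,-5] | out [-4,2] | prev [2,2] | push {}
  [12] u=0 | in [-5,-2] | out [-5,-2] | prev [-5,-5] | push {2,4}
  [13] u=5 | in [-5,1] | out [-4,0] | ==
  [14] u=2 | in [-5,-2] | out [-4,2] | ==
  [15] u=4 | in [-5,0] | out [-5,1] | ==

Converged values:
  [0] [-5,-2]
  [1] [-5,-2]
  [2] [-4,2]
  [3] [-5,-1]
  [4] [-5,1]
  [5] [-4,0]
  [6] [-4,-3]

no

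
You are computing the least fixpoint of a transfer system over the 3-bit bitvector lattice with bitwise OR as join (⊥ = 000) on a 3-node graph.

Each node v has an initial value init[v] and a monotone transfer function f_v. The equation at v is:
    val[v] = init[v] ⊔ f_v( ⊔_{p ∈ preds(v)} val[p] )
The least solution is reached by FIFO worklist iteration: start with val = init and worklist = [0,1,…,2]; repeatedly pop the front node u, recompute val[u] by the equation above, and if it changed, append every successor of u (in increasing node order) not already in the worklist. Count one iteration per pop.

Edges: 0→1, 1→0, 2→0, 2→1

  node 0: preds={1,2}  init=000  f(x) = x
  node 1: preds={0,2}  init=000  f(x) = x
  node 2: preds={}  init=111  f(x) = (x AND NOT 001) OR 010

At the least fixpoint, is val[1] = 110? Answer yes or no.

no

Trace (4 dequeues):
  [1] u=0 | in 111 | out 111 | prev 000 | push {}
  [2] u=1 | in 111 | out 111 | prev 000 | push {0}
  [3] u=2 | in 000 | out 111 | ==
  [4] u=0 | in 111 | out 111 | ==

Converged values:
  [0] 111
  [1] 111
  [2] 111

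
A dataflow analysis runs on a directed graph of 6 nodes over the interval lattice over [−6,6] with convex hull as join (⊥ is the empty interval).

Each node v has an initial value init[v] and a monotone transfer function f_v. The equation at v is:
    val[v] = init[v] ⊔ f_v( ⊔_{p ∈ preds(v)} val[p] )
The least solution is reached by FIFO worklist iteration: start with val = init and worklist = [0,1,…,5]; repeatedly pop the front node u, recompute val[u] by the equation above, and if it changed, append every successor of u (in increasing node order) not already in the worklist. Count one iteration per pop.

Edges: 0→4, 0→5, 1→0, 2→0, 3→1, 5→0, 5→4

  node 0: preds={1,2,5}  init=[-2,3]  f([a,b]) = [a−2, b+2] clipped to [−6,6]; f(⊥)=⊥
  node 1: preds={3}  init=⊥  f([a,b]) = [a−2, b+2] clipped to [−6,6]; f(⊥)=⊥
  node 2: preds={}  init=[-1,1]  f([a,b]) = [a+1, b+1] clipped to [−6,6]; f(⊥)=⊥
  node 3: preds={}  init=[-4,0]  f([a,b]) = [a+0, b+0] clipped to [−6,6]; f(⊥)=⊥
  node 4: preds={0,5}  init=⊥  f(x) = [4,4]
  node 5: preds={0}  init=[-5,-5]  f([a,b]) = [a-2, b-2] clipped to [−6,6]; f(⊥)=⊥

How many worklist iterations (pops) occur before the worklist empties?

11

Iteration log — 11 steps:
  step 1. node 0  ⊔preds=[-5,1]  new=[-6,3]  old=[-2,3]  +wl: 
  step 2. node 1  ⊔preds=[-4,0]  new=[-6,2]  old=⊥  +wl: 0
  step 3. node 2  ⊔preds=⊥  new=[-1,1]  stable
  step 4. node 3  ⊔preds=⊥  new=[-4,0]  stable
  step 5. node 4  ⊔preds=[-6,3]  new=[4,4]  old=⊥  +wl: 
  step 6. node 5  ⊔preds=[-6,3]  new=[-6,1]  old=[-5,-5]  +wl: 4
  step 7. node 0  ⊔preds=[-6,2]  new=[-6,4]  old=[-6,3]  +wl: 5
  step 8. node 4  ⊔preds=[-6,4]  new=[4,4]  stable
  step 9. node 5  ⊔preds=[-6,4]  new=[-6,2]  old=[-6,1]  +wl: 0,4
  step 10. node 0  ⊔preds=[-6,2]  new=[-6,4]  stable
  step 11. node 4  ⊔preds=[-6,4]  new=[4,4]  stable

Least fixpoint reached:
  node 0: [-6,4]
  node 1: [-6,2]
  node 2: [-1,1]
  node 3: [-4,0]
  node 4: [4,4]
  node 5: [-6,2]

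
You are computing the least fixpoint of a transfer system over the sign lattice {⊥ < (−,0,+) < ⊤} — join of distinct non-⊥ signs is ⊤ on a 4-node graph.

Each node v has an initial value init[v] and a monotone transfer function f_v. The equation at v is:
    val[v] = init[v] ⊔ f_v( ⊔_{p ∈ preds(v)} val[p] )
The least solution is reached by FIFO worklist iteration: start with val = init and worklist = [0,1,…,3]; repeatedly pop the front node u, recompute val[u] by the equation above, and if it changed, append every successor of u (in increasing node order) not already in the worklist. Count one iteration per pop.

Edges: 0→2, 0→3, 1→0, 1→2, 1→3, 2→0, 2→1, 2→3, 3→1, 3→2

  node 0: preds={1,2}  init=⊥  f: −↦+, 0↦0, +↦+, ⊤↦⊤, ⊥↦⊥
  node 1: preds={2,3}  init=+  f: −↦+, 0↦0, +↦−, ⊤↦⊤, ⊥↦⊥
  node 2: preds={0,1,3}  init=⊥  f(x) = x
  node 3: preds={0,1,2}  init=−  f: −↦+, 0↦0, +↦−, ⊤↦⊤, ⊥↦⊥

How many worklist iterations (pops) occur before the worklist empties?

Iteration log — 9 steps:
  step 1. node 0  ⊔preds=+  new=+  old=⊥  +wl: 
  step 2. node 1  ⊔preds=−  new=+  stable
  step 3. node 2  ⊔preds=⊤  new=⊤  old=⊥  +wl: 0,1
  step 4. node 3  ⊔preds=⊤  new=⊤  old=−  +wl: 2
  step 5. node 0  ⊔preds=⊤  new=⊤  old=+  +wl: 3
  step 6. node 1  ⊔preds=⊤  new=⊤  old=+  +wl: 0
  step 7. node 2  ⊔preds=⊤  new=⊤  stable
  step 8. node 3  ⊔preds=⊤  new=⊤  stable
  step 9. node 0  ⊔preds=⊤  new=⊤  stable

Least fixpoint reached:
  node 0: ⊤
  node 1: ⊤
  node 2: ⊤
  node 3: ⊤

9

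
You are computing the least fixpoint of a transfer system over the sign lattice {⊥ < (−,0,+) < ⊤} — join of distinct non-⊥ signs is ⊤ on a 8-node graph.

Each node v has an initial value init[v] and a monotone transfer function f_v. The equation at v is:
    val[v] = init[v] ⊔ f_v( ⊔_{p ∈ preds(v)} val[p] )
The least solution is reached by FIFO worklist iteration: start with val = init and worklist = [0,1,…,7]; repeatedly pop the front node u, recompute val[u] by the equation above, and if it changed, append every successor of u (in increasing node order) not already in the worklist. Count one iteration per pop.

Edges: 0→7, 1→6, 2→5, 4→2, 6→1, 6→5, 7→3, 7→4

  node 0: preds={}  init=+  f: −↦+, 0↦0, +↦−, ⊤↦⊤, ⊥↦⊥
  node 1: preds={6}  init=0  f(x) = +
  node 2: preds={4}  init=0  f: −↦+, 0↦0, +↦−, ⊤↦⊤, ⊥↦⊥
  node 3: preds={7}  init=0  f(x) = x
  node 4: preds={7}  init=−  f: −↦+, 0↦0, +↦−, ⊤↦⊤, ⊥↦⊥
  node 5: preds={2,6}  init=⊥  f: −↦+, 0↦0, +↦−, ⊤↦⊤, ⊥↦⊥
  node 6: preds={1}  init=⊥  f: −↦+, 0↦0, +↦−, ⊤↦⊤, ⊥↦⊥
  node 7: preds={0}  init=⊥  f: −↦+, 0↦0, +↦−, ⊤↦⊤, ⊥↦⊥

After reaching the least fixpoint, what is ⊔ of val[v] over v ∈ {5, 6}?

⊤

Worklist (13 pops):
  #1 pop 0: in=⊥ → + (no change)
  #2 pop 1: in=⊥ → ⊤ (was 0); enqueue []
  #3 pop 2: in=− → ⊤ (was 0); enqueue []
  #4 pop 3: in=⊥ → 0 (no change)
  #5 pop 4: in=⊥ → − (no change)
  #6 pop 5: in=⊤ → ⊤ (was ⊥); enqueue []
  #7 pop 6: in=⊤ → ⊤ (was ⊥); enqueue [1,5]
  #8 pop 7: in=+ → − (was ⊥); enqueue [3,4]
  #9 pop 1: in=⊤ → ⊤ (no change)
  #10 pop 5: in=⊤ → ⊤ (no change)
  #11 pop 3: in=− → ⊤ (was 0); enqueue []
  #12 pop 4: in=− → ⊤ (was −); enqueue [2]
  #13 pop 2: in=⊤ → ⊤ (no change)

Fixpoint:
  val[0] = +
  val[1] = ⊤
  val[2] = ⊤
  val[3] = ⊤
  val[4] = ⊤
  val[5] = ⊤
  val[6] = ⊤
  val[7] = −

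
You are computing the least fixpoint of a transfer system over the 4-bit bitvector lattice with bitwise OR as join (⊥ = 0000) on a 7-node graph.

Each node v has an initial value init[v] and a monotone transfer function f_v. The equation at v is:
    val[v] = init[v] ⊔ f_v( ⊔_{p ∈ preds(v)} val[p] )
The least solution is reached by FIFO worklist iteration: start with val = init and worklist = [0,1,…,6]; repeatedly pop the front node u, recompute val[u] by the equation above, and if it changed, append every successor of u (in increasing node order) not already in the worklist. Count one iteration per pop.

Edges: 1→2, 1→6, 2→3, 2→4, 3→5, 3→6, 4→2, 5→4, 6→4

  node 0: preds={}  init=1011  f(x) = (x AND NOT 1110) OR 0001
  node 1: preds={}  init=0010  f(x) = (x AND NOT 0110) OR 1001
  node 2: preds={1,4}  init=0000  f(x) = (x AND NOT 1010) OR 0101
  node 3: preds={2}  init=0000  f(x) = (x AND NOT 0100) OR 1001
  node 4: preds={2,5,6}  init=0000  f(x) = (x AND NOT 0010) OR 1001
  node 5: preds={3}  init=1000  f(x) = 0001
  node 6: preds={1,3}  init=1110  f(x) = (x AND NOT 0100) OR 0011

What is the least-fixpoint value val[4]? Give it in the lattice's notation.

1101

Iteration log — 9 steps:
  step 1. node 0  ⊔preds=0000  new=1011  stable
  step 2. node 1  ⊔preds=0000  new=1011  old=0010  +wl: 
  step 3. node 2  ⊔preds=1011  new=0101  old=0000  +wl: 
  step 4. node 3  ⊔preds=0101  new=1001  old=0000  +wl: 
  step 5. node 4  ⊔preds=1111  new=1101  old=0000  +wl: 2
  step 6. node 5  ⊔preds=1001  new=1001  old=1000  +wl: 4
  step 7. node 6  ⊔preds=1011  new=1111  old=1110  +wl: 
  step 8. node 2  ⊔preds=1111  new=0101  stable
  step 9. node 4  ⊔preds=1111  new=1101  stable

Least fixpoint reached:
  node 0: 1011
  node 1: 1011
  node 2: 0101
  node 3: 1001
  node 4: 1101
  node 5: 1001
  node 6: 1111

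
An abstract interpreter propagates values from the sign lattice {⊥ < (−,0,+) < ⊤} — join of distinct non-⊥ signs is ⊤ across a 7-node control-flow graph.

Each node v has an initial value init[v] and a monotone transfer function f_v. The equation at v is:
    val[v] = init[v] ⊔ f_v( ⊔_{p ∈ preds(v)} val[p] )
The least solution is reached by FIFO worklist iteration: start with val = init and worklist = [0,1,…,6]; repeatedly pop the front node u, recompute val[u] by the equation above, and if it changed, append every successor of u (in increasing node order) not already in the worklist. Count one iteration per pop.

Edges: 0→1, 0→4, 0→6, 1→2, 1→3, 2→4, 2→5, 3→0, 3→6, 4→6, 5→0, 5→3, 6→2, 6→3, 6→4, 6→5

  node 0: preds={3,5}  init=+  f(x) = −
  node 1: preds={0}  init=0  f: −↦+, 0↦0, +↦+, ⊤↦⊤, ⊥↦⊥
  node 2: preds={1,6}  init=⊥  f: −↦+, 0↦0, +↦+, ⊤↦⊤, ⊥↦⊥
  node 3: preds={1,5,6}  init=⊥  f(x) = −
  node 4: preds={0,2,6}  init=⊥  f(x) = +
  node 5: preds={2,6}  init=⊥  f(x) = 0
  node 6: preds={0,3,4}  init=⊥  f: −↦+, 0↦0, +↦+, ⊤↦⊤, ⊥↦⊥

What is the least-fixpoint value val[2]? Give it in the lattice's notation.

⊤

Iteration log — 12 steps:
  step 1. node 0  ⊔preds=⊥  new=⊤  old=+  +wl: 
  step 2. node 1  ⊔preds=⊤  new=⊤  old=0  +wl: 
  step 3. node 2  ⊔preds=⊤  new=⊤  old=⊥  +wl: 
  step 4. node 3  ⊔preds=⊤  new=−  old=⊥  +wl: 0
  step 5. node 4  ⊔preds=⊤  new=+  old=⊥  +wl: 
  step 6. node 5  ⊔preds=⊤  new=0  old=⊥  +wl: 3
  step 7. node 6  ⊔preds=⊤  new=⊤  old=⊥  +wl: 2,4,5
  step 8. node 0  ⊔preds=⊤  new=⊤  stable
  step 9. node 3  ⊔preds=⊤  new=−  stable
  step 10. node 2  ⊔preds=⊤  new=⊤  stable
  step 11. node 4  ⊔preds=⊤  new=+  stable
  step 12. node 5  ⊔preds=⊤  new=0  stable

Least fixpoint reached:
  node 0: ⊤
  node 1: ⊤
  node 2: ⊤
  node 3: −
  node 4: +
  node 5: 0
  node 6: ⊤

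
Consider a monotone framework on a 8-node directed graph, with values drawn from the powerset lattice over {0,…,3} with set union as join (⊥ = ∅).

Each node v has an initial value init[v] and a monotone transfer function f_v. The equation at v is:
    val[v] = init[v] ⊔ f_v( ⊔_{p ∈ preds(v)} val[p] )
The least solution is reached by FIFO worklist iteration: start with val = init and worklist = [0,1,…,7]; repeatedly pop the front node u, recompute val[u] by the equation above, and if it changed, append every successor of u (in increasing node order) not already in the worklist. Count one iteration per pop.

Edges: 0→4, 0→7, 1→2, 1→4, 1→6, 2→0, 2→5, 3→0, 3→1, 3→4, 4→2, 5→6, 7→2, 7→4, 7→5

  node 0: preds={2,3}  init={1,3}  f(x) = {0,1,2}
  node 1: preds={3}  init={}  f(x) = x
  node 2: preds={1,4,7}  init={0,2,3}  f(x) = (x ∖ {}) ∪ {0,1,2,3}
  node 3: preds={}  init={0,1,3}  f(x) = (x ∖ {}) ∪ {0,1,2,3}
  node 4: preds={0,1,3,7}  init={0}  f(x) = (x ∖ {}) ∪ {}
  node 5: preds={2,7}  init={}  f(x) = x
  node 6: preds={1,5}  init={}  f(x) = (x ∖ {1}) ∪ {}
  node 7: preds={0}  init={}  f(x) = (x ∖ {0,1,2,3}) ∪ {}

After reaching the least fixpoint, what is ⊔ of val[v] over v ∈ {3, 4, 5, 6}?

{0,1,2,3}

Trace (13 dequeues):
  [1] u=0 | in {0,1,2,3} | out {0,1,2,3} | prev {1,3} | push {}
  [2] u=1 | in {0,1,3} | out {0,1,3} | prev {} | push {}
  [3] u=2 | in {0,1,3} | out {0,1,2,3} | prev {0,2,3} | push {0}
  [4] u=3 | in {} | out {0,1,2,3} | prev {0,1,3} | push {1}
  [5] u=4 | in {0,1,2,3} | out {0,1,2,3} | prev {0} | push {2}
  [6] u=5 | in {0,1,2,3} | out {0,1,2,3} | prev {} | push {}
  [7] u=6 | in {0,1,2,3} | out {0,2,3} | prev {} | push {}
  [8] u=7 | in {0,1,2,3} | out {} | ==
  [9] u=0 | in {0,1,2,3} | out {0,1,2,3} | ==
  [10] u=1 | in {0,1,2,3} | out {0,1,2,3} | prev {0,1,3} | push {4,6}
  [11] u=2 | in {0,1,2,3} | out {0,1,2,3} | ==
  [12] u=4 | in {0,1,2,3} | out {0,1,2,3} | ==
  [13] u=6 | in {0,1,2,3} | out {0,2,3} | ==

Converged values:
  [0] {0,1,2,3}
  [1] {0,1,2,3}
  [2] {0,1,2,3}
  [3] {0,1,2,3}
  [4] {0,1,2,3}
  [5] {0,1,2,3}
  [6] {0,2,3}
  [7] {}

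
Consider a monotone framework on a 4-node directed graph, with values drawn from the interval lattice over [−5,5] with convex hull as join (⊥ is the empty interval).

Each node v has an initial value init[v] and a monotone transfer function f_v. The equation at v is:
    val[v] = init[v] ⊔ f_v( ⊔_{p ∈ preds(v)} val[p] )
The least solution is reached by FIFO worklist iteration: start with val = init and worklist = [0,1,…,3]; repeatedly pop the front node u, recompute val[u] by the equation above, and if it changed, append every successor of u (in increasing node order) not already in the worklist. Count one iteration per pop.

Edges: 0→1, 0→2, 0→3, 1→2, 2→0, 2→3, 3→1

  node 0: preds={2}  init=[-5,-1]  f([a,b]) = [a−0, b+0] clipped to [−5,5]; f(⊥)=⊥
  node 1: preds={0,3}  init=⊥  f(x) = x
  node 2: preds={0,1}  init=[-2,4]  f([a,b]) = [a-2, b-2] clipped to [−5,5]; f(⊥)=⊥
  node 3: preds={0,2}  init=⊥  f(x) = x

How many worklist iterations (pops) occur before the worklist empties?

6

Iteration log — 6 steps:
  step 1. node 0  ⊔preds=[-2,4]  new=[-5,4]  old=[-5,-1]  +wl: 
  step 2. node 1  ⊔preds=[-5,4]  new=[-5,4]  old=⊥  +wl: 
  step 3. node 2  ⊔preds=[-5,4]  new=[-5,4]  old=[-2,4]  +wl: 0
  step 4. node 3  ⊔preds=[-5,4]  new=[-5,4]  old=⊥  +wl: 1
  step 5. node 0  ⊔preds=[-5,4]  new=[-5,4]  stable
  step 6. node 1  ⊔preds=[-5,4]  new=[-5,4]  stable

Least fixpoint reached:
  node 0: [-5,4]
  node 1: [-5,4]
  node 2: [-5,4]
  node 3: [-5,4]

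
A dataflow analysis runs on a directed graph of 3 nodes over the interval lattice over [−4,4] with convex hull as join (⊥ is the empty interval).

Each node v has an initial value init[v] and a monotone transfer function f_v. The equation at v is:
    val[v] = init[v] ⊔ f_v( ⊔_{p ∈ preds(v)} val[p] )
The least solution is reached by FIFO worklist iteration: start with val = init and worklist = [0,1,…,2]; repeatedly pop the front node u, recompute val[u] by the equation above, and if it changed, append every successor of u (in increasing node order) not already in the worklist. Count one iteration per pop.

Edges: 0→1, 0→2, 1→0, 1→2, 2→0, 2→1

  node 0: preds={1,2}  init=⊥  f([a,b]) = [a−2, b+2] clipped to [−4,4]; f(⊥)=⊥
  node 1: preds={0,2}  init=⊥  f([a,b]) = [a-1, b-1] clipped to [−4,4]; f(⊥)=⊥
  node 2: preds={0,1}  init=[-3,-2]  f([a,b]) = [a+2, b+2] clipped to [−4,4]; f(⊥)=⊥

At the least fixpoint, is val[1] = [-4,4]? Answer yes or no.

no

Trace (8 dequeues):
  [1] u=0 | in [-3,-2] | out [-4,0] | prev ⊥ | push {}
  [2] u=1 | in [-4,0] | out [-4,-1] | prev ⊥ | push {0}
  [3] u=2 | in [-4,0] | out [-3,2] | prev [-3,-2] | push {1}
  [4] u=0 | in [-4,2] | out [-4,4] | prev [-4,0] | push {2}
  [5] u=1 | in [-4,4] | out [-4,3] | prev [-4,-1] | push {0}
  [6] u=2 | in [-4,4] | out [-3,4] | prev [-3,2] | push {1}
  [7] u=0 | in [-4,4] | out [-4,4] | ==
  [8] u=1 | in [-4,4] | out [-4,3] | ==

Converged values:
  [0] [-4,4]
  [1] [-4,3]
  [2] [-3,4]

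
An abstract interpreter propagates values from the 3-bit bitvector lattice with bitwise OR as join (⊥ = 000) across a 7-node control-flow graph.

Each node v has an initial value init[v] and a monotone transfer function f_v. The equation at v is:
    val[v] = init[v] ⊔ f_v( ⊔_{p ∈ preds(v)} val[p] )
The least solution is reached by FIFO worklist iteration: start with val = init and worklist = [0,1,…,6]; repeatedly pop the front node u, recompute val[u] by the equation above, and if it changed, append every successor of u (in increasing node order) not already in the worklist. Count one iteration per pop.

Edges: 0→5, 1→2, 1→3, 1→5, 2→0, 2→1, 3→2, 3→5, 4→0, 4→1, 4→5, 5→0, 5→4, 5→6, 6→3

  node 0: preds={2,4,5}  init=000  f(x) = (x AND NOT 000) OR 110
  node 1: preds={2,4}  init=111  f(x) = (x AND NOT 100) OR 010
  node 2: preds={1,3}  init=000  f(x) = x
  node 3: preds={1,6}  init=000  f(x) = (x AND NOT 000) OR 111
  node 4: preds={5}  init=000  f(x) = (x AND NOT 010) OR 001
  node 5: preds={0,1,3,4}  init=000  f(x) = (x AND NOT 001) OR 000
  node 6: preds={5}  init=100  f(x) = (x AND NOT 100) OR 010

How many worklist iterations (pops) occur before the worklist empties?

Trace (15 dequeues):
  [1] u=0 | in 000 | out 110 | prev 000 | push {}
  [2] u=1 | in 000 | out 111 | ==
  [3] u=2 | in 111 | out 111 | prev 000 | push {0,1}
  [4] u=3 | in 111 | out 111 | prev 000 | push {2}
  [5] u=4 | in 000 | out 001 | prev 000 | push {}
  [6] u=5 | in 111 | out 110 | prev 000 | push {4}
  [7] u=6 | in 110 | out 110 | prev 100 | push {3}
  [8] u=0 | in 111 | out 111 | prev 110 | push {5}
  [9] u=1 | in 111 | out 111 | ==
  [10] u=2 | in 111 | out 111 | ==
  [11] u=4 | in 110 | out 101 | prev 001 | push {0,1}
  [12] u=3 | in 111 | out 111 | ==
  [13] u=5 | in 111 | out 110 | ==
  [14] u=0 | in 111 | out 111 | ==
  [15] u=1 | in 111 | out 111 | ==

Converged values:
  [0] 111
  [1] 111
  [2] 111
  [3] 111
  [4] 101
  [5] 110
  [6] 110

15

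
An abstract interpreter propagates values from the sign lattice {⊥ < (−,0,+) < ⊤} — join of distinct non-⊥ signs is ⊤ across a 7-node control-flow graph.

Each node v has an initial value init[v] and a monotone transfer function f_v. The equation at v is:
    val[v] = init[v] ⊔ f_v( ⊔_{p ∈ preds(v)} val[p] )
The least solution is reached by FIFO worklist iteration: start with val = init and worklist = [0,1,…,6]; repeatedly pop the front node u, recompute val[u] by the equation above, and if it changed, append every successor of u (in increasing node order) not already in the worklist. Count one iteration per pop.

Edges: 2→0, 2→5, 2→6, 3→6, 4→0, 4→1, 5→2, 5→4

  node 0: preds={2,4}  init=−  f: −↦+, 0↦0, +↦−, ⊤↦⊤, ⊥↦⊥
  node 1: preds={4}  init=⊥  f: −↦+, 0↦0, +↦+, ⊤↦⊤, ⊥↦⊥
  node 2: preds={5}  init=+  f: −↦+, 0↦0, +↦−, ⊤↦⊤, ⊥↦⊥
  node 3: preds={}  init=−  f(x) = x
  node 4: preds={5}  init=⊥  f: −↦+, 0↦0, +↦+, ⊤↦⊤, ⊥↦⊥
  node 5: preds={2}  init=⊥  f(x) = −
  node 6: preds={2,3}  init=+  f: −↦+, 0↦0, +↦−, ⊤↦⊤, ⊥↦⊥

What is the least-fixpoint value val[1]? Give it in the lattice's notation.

Trace (11 dequeues):
  [1] u=0 | in + | out − | ==
  [2] u=1 | in ⊥ | out ⊥ | ==
  [3] u=2 | in ⊥ | out + | ==
  [4] u=3 | in ⊥ | out − | ==
  [5] u=4 | in ⊥ | out ⊥ | ==
  [6] u=5 | in + | out − | prev ⊥ | push {2,4}
  [7] u=6 | in ⊤ | out ⊤ | prev + | push {}
  [8] u=2 | in − | out + | ==
  [9] u=4 | in − | out + | prev ⊥ | push {0,1}
  [10] u=0 | in + | out − | ==
  [11] u=1 | in + | out + | prev ⊥ | push {}

Converged values:
  [0] −
  [1] +
  [2] +
  [3] −
  [4] +
  [5] −
  [6] ⊤

+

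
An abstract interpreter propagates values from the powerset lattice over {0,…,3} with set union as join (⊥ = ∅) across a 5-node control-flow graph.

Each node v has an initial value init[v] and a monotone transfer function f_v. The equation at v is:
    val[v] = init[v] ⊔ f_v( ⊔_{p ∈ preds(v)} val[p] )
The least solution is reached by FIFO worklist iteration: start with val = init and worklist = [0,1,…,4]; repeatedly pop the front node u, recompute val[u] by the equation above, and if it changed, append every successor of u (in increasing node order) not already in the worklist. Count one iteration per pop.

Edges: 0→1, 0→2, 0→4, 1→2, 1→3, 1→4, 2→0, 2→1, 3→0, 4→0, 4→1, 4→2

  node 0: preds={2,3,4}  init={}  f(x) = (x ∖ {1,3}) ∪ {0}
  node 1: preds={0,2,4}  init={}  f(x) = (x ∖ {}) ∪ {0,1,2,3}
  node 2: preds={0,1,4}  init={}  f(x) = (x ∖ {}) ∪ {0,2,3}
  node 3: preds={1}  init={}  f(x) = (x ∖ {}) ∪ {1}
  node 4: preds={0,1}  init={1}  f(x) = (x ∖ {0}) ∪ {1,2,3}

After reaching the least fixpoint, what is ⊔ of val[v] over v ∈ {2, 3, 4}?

Worklist (9 pops):
  #1 pop 0: in={1} → {0} (was {}); enqueue []
  #2 pop 1: in={0,1} → {0,1,2,3} (was {}); enqueue []
  #3 pop 2: in={0,1,2,3} → {0,1,2,3} (was {}); enqueue [0,1]
  #4 pop 3: in={0,1,2,3} → {0,1,2,3} (was {}); enqueue []
  #5 pop 4: in={0,1,2,3} → {1,2,3} (was {1}); enqueue [2]
  #6 pop 0: in={0,1,2,3} → {0,2} (was {0}); enqueue [4]
  #7 pop 1: in={0,1,2,3} → {0,1,2,3} (no change)
  #8 pop 2: in={0,1,2,3} → {0,1,2,3} (no change)
  #9 pop 4: in={0,1,2,3} → {1,2,3} (no change)

Fixpoint:
  val[0] = {0,2}
  val[1] = {0,1,2,3}
  val[2] = {0,1,2,3}
  val[3] = {0,1,2,3}
  val[4] = {1,2,3}

{0,1,2,3}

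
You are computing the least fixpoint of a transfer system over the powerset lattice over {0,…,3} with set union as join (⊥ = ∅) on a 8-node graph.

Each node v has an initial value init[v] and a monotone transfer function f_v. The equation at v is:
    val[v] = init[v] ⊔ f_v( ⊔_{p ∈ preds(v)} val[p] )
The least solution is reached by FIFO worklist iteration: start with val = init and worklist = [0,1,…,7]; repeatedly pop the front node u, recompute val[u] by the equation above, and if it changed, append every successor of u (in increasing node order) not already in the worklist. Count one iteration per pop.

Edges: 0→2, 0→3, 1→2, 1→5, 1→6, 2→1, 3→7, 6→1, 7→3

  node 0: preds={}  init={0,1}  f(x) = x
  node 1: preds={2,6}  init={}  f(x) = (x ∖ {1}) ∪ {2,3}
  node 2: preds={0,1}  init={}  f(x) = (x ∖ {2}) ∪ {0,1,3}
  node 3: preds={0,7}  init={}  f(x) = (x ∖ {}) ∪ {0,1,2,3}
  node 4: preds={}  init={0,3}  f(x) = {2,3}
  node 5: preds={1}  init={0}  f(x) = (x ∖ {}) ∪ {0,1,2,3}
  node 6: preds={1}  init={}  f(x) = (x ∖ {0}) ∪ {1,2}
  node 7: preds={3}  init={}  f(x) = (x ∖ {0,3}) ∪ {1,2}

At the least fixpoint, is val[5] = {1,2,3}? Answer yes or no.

no

Iteration log — 13 steps:
  step 1. node 0  ⊔preds={}  new={0,1}  stable
  step 2. node 1  ⊔preds={}  new={2,3}  old={}  +wl: 
  step 3. node 2  ⊔preds={0,1,2,3}  new={0,1,3}  old={}  +wl: 1
  step 4. node 3  ⊔preds={0,1}  new={0,1,2,3}  old={}  +wl: 
  step 5. node 4  ⊔preds={}  new={0,2,3}  old={0,3}  +wl: 
  step 6. node 5  ⊔preds={2,3}  new={0,1,2,3}  old={0}  +wl: 
  step 7. node 6  ⊔preds={2,3}  new={1,2,3}  old={}  +wl: 
  step 8. node 7  ⊔preds={0,1,2,3}  new={1,2}  old={}  +wl: 3
  step 9. node 1  ⊔preds={0,1,2,3}  new={0,2,3}  old={2,3}  +wl: 2,5,6
  step 10. node 3  ⊔preds={0,1,2}  new={0,1,2,3}  stable
  step 11. node 2  ⊔preds={0,1,2,3}  new={0,1,3}  stable
  step 12. node 5  ⊔preds={0,2,3}  new={0,1,2,3}  stable
  step 13. node 6  ⊔preds={0,2,3}  new={1,2,3}  stable

Least fixpoint reached:
  node 0: {0,1}
  node 1: {0,2,3}
  node 2: {0,1,3}
  node 3: {0,1,2,3}
  node 4: {0,2,3}
  node 5: {0,1,2,3}
  node 6: {1,2,3}
  node 7: {1,2}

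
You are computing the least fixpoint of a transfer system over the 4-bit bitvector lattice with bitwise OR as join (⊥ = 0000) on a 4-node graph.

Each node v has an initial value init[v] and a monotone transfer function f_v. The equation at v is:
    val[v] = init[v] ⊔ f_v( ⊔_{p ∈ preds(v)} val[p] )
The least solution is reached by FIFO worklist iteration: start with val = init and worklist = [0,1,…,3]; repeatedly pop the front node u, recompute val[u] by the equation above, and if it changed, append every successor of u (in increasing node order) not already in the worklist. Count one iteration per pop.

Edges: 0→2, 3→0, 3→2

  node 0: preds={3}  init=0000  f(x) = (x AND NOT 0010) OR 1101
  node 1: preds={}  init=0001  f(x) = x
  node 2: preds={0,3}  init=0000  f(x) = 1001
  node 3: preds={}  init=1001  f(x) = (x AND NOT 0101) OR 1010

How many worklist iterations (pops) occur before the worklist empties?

Trace (6 dequeues):
  [1] u=0 | in 1001 | out 1101 | prev 0000 | push {}
  [2] u=1 | in 0000 | out 0001 | ==
  [3] u=2 | in 1101 | out 1001 | prev 0000 | push {}
  [4] u=3 | in 0000 | out 1011 | prev 1001 | push {0,2}
  [5] u=0 | in 1011 | out 1101 | ==
  [6] u=2 | in 1111 | out 1001 | ==

Converged values:
  [0] 1101
  [1] 0001
  [2] 1001
  [3] 1011

6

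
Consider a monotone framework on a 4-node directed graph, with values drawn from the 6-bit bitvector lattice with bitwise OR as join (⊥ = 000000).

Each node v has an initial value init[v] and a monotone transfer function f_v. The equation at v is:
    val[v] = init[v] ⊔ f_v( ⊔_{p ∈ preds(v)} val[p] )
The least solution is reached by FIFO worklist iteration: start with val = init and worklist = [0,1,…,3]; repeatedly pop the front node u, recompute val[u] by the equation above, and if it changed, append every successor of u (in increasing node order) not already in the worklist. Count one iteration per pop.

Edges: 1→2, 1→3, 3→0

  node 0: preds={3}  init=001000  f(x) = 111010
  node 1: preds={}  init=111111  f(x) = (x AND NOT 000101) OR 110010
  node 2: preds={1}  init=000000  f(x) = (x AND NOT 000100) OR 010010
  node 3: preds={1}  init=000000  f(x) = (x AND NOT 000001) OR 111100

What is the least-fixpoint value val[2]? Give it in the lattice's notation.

111011

Worklist (5 pops):
  #1 pop 0: in=000000 → 111010 (was 001000); enqueue []
  #2 pop 1: in=000000 → 111111 (no change)
  #3 pop 2: in=111111 → 111011 (was 000000); enqueue []
  #4 pop 3: in=111111 → 111110 (was 000000); enqueue [0]
  #5 pop 0: in=111110 → 111010 (no change)

Fixpoint:
  val[0] = 111010
  val[1] = 111111
  val[2] = 111011
  val[3] = 111110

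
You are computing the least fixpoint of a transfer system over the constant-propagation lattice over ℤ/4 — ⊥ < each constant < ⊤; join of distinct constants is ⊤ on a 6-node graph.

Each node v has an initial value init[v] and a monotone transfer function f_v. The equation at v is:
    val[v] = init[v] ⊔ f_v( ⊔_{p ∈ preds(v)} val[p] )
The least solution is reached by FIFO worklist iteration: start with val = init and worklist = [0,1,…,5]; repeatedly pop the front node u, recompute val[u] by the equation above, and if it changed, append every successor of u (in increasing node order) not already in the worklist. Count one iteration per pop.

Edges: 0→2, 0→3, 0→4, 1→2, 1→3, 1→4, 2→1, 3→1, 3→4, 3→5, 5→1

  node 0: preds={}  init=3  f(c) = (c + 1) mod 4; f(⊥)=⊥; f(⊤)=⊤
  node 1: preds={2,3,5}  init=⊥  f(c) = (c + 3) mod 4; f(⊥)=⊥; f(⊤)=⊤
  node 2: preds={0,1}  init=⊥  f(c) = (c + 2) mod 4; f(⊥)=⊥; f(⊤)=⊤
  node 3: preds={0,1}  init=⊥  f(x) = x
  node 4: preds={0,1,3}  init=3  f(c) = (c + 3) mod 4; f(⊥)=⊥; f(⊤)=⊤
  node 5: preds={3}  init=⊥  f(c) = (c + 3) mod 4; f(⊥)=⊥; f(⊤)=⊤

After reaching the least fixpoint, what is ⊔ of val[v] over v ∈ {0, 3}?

⊤

Worklist (13 pops):
  #1 pop 0: in=⊥ → 3 (no change)
  #2 pop 1: in=⊥ → ⊥ (no change)
  #3 pop 2: in=3 → 1 (was ⊥); enqueue [1]
  #4 pop 3: in=3 → 3 (was ⊥); enqueue []
  #5 pop 4: in=3 → ⊤ (was 3); enqueue []
  #6 pop 5: in=3 → 2 (was ⊥); enqueue []
  #7 pop 1: in=⊤ → ⊤ (was ⊥); enqueue [2,3,4]
  #8 pop 2: in=⊤ → ⊤ (was 1); enqueue [1]
  #9 pop 3: in=⊤ → ⊤ (was 3); enqueue [5]
  #10 pop 4: in=⊤ → ⊤ (no change)
  #11 pop 1: in=⊤ → ⊤ (no change)
  #12 pop 5: in=⊤ → ⊤ (was 2); enqueue [1]
  #13 pop 1: in=⊤ → ⊤ (no change)

Fixpoint:
  val[0] = 3
  val[1] = ⊤
  val[2] = ⊤
  val[3] = ⊤
  val[4] = ⊤
  val[5] = ⊤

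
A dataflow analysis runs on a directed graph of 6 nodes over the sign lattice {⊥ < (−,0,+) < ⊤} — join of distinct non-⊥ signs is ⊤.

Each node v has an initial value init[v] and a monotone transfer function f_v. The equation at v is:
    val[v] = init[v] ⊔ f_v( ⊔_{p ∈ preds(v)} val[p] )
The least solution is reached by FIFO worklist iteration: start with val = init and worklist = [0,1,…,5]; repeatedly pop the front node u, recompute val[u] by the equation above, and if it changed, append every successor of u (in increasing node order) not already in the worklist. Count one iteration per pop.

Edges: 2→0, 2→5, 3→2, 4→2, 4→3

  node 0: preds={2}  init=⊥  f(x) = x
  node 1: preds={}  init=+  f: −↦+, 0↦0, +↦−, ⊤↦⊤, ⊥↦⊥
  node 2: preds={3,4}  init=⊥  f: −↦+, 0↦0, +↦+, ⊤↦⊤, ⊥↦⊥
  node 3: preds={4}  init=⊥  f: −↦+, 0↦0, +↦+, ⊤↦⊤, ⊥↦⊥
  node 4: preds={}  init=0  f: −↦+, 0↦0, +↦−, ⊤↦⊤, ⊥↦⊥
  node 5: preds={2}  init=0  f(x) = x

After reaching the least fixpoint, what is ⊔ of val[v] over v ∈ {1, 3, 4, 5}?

⊤

Iteration log — 8 steps:
  step 1. node 0  ⊔preds=⊥  new=⊥  stable
  step 2. node 1  ⊔preds=⊥  new=+  stable
  step 3. node 2  ⊔preds=0  new=0  old=⊥  +wl: 0
  step 4. node 3  ⊔preds=0  new=0  old=⊥  +wl: 2
  step 5. node 4  ⊔preds=⊥  new=0  stable
  step 6. node 5  ⊔preds=0  new=0  stable
  step 7. node 0  ⊔preds=0  new=0  old=⊥  +wl: 
  step 8. node 2  ⊔preds=0  new=0  stable

Least fixpoint reached:
  node 0: 0
  node 1: +
  node 2: 0
  node 3: 0
  node 4: 0
  node 5: 0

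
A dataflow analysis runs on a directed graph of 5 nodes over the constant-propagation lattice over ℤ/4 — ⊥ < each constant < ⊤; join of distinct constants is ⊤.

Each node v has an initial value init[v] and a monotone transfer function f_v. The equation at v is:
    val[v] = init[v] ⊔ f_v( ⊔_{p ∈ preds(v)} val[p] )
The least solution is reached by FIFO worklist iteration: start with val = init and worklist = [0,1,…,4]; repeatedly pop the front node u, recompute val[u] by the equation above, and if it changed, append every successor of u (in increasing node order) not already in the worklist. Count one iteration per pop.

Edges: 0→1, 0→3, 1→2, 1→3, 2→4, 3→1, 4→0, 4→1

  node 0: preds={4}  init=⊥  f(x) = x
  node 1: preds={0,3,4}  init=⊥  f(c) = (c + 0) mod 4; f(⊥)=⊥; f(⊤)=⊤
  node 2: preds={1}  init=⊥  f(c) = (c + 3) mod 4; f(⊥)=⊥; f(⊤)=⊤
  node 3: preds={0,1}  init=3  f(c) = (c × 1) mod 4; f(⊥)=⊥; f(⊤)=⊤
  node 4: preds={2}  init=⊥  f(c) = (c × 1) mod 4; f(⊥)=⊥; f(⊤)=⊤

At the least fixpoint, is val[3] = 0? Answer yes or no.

no

Iteration log — 14 steps:
  step 1. node 0  ⊔preds=⊥  new=⊥  stable
  step 2. node 1  ⊔preds=3  new=3  old=⊥  +wl: 
  step 3. node 2  ⊔preds=3  new=2  old=⊥  +wl: 
  step 4. node 3  ⊔preds=3  new=3  stable
  step 5. node 4  ⊔preds=2  new=2  old=⊥  +wl: 0,1
  step 6. node 0  ⊔preds=2  new=2  old=⊥  +wl: 3
  step 7. node 1  ⊔preds=⊤  new=⊤  old=3  +wl: 2
  step 8. node 3  ⊔preds=⊤  new=⊤  old=3  +wl: 1
  step 9. node 2  ⊔preds=⊤  new=⊤  old=2  +wl: 4
  step 10. node 1  ⊔preds=⊤  new=⊤  stable
  step 11. node 4  ⊔preds=⊤  new=⊤  old=2  +wl: 0,1
  step 12. node 0  ⊔preds=⊤  new=⊤  old=2  +wl: 3
  step 13. node 1  ⊔preds=⊤  new=⊤  stable
  step 14. node 3  ⊔preds=⊤  new=⊤  stable

Least fixpoint reached:
  node 0: ⊤
  node 1: ⊤
  node 2: ⊤
  node 3: ⊤
  node 4: ⊤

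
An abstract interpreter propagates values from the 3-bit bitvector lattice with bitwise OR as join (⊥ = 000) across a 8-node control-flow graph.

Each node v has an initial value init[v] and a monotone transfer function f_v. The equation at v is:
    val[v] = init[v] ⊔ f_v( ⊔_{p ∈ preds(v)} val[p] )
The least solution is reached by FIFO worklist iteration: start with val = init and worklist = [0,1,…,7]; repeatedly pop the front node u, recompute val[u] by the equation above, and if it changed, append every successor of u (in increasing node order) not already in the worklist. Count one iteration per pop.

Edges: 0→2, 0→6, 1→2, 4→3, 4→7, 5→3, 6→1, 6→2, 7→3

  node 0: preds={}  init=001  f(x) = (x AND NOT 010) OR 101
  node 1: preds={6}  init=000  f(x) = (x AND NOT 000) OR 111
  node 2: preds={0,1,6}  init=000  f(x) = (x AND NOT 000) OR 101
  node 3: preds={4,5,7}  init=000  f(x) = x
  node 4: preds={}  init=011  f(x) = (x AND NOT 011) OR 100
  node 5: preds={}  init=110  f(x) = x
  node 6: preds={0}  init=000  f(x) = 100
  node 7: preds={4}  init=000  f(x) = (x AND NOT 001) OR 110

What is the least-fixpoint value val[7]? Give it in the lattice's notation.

Trace (11 dequeues):
  [1] u=0 | in 000 | out 101 | prev 001 | push {}
  [2] u=1 | in 000 | out 111 | prev 000 | push {}
  [3] u=2 | in 111 | out 111 | prev 000 | push {}
  [4] u=3 | in 111 | out 111 | prev 000 | push {}
  [5] u=4 | in 000 | out 111 | prev 011 | push {3}
  [6] u=5 | in 000 | out 110 | ==
  [7] u=6 | in 101 | out 100 | prev 000 | push {1,2}
  [8] u=7 | in 111 | out 110 | prev 000 | push {}
  [9] u=3 | in 111 | out 111 | ==
  [10] u=1 | in 100 | out 111 | ==
  [11] u=2 | in 111 | out 111 | ==

Converged values:
  [0] 101
  [1] 111
  [2] 111
  [3] 111
  [4] 111
  [5] 110
  [6] 100
  [7] 110

110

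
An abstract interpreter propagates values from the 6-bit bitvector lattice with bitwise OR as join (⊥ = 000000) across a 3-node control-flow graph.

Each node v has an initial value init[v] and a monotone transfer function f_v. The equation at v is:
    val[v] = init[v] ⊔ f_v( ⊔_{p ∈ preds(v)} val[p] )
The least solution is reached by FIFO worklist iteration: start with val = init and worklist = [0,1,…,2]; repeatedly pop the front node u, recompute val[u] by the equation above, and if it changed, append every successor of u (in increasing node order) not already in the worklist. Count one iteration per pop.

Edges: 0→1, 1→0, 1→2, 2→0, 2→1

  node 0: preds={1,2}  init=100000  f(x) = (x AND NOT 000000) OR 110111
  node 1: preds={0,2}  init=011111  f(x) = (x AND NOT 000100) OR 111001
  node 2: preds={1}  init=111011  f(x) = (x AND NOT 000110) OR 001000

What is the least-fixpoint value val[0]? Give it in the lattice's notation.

111111

Trace (4 dequeues):
  [1] u=0 | in 111111 | out 111111 | prev 100000 | push {}
  [2] u=1 | in 111111 | out 111111 | prev 011111 | push {0}
  [3] u=2 | in 111111 | out 111011 | ==
  [4] u=0 | in 111111 | out 111111 | ==

Converged values:
  [0] 111111
  [1] 111111
  [2] 111011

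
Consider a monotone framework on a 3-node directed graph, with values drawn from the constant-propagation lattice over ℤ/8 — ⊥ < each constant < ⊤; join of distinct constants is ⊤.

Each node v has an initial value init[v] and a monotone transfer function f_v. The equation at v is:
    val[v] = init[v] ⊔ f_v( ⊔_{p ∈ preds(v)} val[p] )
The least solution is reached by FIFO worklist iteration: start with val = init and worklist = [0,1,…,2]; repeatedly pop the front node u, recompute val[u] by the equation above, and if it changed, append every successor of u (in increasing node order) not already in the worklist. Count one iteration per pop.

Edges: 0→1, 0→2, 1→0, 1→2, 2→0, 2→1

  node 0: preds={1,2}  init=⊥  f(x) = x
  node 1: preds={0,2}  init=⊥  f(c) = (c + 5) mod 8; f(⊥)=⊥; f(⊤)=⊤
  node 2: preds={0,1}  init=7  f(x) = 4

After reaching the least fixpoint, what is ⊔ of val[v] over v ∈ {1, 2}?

Trace (7 dequeues):
  [1] u=0 | in 7 | out 7 | prev ⊥ | push {}
  [2] u=1 | in 7 | out 4 | prev ⊥ | push {0}
  [3] u=2 | in ⊤ | out ⊤ | prev 7 | push {1}
  [4] u=0 | in ⊤ | out ⊤ | prev 7 | push {2}
  [5] u=1 | in ⊤ | out ⊤ | prev 4 | push {0}
  [6] u=2 | in ⊤ | out ⊤ | ==
  [7] u=0 | in ⊤ | out ⊤ | ==

Converged values:
  [0] ⊤
  [1] ⊤
  [2] ⊤

⊤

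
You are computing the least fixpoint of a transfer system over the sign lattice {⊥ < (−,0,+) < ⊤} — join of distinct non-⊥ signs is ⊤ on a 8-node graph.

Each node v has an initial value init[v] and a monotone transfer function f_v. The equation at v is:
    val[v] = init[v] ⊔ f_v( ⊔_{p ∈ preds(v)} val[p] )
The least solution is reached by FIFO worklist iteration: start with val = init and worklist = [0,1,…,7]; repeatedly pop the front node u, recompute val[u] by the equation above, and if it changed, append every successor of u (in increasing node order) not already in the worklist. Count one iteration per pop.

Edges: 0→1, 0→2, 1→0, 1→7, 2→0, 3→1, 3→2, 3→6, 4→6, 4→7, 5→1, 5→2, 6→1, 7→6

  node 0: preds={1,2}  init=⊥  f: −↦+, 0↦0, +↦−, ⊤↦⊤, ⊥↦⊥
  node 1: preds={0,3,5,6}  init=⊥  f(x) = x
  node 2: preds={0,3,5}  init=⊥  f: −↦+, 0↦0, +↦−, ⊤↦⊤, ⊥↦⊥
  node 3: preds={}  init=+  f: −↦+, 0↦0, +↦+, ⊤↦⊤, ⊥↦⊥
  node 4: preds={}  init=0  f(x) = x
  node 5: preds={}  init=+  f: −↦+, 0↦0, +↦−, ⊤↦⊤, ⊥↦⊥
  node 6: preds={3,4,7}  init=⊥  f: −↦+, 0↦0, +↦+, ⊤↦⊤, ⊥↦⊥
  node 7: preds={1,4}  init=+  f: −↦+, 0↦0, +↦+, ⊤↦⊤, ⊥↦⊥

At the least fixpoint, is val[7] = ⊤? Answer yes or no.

Trace (14 dequeues):
  [1] u=0 | in ⊥ | out ⊥ | ==
  [2] u=1 | in + | out + | prev ⊥ | push {0}
  [3] u=2 | in + | out − | prev ⊥ | push {}
  [4] u=3 | in ⊥ | out + | ==
  [5] u=4 | in ⊥ | out 0 | ==
  [6] u=5 | in ⊥ | out + | ==
  [7] u=6 | in ⊤ | out ⊤ | prev ⊥ | push {1}
  [8] u=7 | in ⊤ | out ⊤ | prev + | push {6}
  [9] u=0 | in ⊤ | out ⊤ | prev ⊥ | push {2}
  [10] u=1 | in ⊤ | out ⊤ | prev + | push {0,7}
  [11] u=6 | in ⊤ | out ⊤ | ==
  [12] u=2 | in ⊤ | out ⊤ | prev − | push {}
  [13] u=0 | in ⊤ | out ⊤ | ==
  [14] u=7 | in ⊤ | out ⊤ | ==

Converged values:
  [0] ⊤
  [1] ⊤
  [2] ⊤
  [3] +
  [4] 0
  [5] +
  [6] ⊤
  [7] ⊤

yes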